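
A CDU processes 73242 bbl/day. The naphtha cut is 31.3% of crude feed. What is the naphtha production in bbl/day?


Crude throughput = 73242 bbl/day
Fraction yield = 31.3%
yield = throughput * fraction / 100
yield = 73242 * 31.3 / 100 = 22924.746

22924.746 bbl/day


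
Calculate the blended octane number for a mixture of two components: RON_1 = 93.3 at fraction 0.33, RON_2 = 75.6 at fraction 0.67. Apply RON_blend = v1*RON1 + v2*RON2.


Linear blending: RON_blend = sum(vi * RONi)
Contribution 1: 0.33 * 93.3 = 30.789
Contribution 2: 0.67 * 75.6 = 50.652
RON_blend = 30.789 + 50.652 = 81.441

81.441


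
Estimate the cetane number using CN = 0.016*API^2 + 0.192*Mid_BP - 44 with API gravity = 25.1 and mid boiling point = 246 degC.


CN = 0.016 * 25.1^2 + 0.192 * 246 - 44
CN = 10.08016 + 47.232 - 44 = 13.31216

13.31216


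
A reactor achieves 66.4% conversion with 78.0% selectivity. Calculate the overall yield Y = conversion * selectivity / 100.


Overall yield = conversion (%) * selectivity (%) / 100
Conversion = 66.4%, Selectivity = 78.0%
Y = 66.4 * 78.0 / 100
= 51.792 %

51.792 %


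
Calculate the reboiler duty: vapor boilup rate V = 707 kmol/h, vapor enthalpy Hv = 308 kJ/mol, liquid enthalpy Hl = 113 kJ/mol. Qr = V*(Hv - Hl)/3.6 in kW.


Qr = 707 * (308 - 113) / 3.6 = 707 * 195 / 3.6 = 38300

38300 kW


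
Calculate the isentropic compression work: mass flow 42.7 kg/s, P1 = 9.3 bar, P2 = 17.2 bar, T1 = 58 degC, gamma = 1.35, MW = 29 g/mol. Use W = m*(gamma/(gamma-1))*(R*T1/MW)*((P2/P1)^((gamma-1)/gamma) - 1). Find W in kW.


Isentropic work: W = m*(gamma/(gamma-1))*(R*T1/MW)*((P2/P1)^((gamma-1)/gamma) - 1)
T1 = 58 + 273.15 = 331.15 K
Pressure ratio = 17.2 / 9.3 = 1.84946
Exponent = (1.35 - 1)/1.35 = 0.259259
(P2/P1)^exp - 1 = 1.84946^0.259259 - 1 = 0.172827
W = 42.7 * 1.35 / 0.35 * 8.314 * 331.15 / 29 * 0.172827 = 2702

2702 kW


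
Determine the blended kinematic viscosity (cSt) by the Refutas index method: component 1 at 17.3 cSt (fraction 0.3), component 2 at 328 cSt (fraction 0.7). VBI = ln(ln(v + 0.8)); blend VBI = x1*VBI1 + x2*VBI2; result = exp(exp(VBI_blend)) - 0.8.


Refutas method: VBN_i = 14.534*ln(ln(visc_i + 0.8)) + 10.975, blended linearly by mass fraction; since VBN is linear in VBI_i = ln(ln(visc_i + 0.8)) and the fractions sum to 1, blend VBI directly: visc = exp(exp(VBI_blend)) - 0.8
VBI_1 = ln(ln(17.3 + 0.8)) = 1.0633
VBI_2 = ln(ln(328 + 0.8)) = 1.75707
VBI_blend = 0.3 * 1.0633 + 0.7 * 1.75707 = 1.54894
visc_blend = exp(exp(1.54894)) - 0.8 = 109.9

109.9 cSt


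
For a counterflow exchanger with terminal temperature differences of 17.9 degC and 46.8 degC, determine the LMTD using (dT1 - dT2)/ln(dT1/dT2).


LMTD = (dT1 - dT2) / ln(dT1/dT2)
= (17.9 - 46.8) / ln(17.9 / 46.8) = -28.9 / -0.961082 = 30.07

30.07 degC


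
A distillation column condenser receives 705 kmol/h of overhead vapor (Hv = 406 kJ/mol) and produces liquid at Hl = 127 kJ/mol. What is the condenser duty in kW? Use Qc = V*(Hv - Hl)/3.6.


Qc = 705 * (406 - 127) / 3.6 = 705 * 279 / 3.6 = 54640

54640 kW


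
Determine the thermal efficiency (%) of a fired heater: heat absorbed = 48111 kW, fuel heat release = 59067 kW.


Furnace efficiency = Q_absorbed / Q_fuel * 100
= 48111 / 59067 * 100 = 81.45

81.45 %


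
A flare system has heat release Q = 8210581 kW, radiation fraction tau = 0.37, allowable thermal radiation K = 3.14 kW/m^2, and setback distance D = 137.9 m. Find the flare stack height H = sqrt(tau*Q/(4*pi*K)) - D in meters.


tau*Q/(4*pi*K) = 0.37 * 8210581 / (4 * pi * 3.14) = 76990.3
sqrt(76990.3) = 277.471
H = 277.471 - 137.9 = 139.6

139.6 m


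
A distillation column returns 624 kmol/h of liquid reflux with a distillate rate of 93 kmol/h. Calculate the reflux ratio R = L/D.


Reflux ratio definition: R = L / D (liquid returned / distillate withdrawn)
L = 624 kmol/h, D = 93 kmol/h
R = 624 / 93 = 6.710

6.710


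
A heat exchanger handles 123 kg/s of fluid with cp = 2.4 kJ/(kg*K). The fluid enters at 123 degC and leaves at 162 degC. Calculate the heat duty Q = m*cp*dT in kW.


Q = m_dot * cp * delta_T
delta_T = 162 - 123 = 39 K
Q = 123 * 2.4 * 39
= 295.2 * 39
= 11512.8 kW

11512.8 kW


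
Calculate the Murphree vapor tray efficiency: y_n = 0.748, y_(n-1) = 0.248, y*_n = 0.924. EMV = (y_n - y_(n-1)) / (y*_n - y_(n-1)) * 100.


Murphree vapor efficiency: EMV = (y_n - y_(n-1)) / (y*_n - y_(n-1)) * 100
EMV = (0.748 - 0.248) / (0.924 - 0.248) * 100 = 0.5 / 0.676 * 100 = 73.96

73.96 %


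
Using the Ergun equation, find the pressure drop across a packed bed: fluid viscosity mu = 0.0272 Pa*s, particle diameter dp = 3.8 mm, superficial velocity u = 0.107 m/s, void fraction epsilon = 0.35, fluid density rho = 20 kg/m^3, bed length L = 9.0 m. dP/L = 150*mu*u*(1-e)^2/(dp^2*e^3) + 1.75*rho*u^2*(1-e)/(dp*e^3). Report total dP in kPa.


dp = 3.8 mm = 0.0038 m
Viscous term = 150*0.0272*0.107*(1-0.35)^2 / (0.0038^2*0.35^3) = 297920
Inertial term = 1.75*20*0.107^2*(1-0.35) / (0.0038*0.35^3) = 1598.68
dP/L = 297920 + 1598.68 = 299519 Pa/m
dP = 299519 * 9.0 / 1000 = 2696 kPa

2696 kPa


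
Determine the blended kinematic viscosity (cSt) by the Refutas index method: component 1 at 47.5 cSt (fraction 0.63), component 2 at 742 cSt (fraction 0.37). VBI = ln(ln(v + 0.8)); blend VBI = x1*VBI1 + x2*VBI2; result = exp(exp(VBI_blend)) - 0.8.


Refutas method: VBN_i = 14.534*ln(ln(visc_i + 0.8)) + 10.975, blended linearly by mass fraction; since VBN is linear in VBI_i = ln(ln(visc_i + 0.8)) and the fractions sum to 1, blend VBI directly: visc = exp(exp(VBI_blend)) - 0.8
VBI_1 = ln(ln(47.5 + 0.8)) = 1.35517
VBI_2 = ln(ln(742 + 0.8)) = 1.88865
VBI_blend = 0.63 * 1.35517 + 0.37 * 1.88865 = 1.55256
visc_blend = exp(exp(1.55256)) - 0.8 = 111.8

111.8 cSt


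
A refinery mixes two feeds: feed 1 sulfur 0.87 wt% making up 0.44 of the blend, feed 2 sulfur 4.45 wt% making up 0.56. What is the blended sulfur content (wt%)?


Linear sulfur blending: S_blend = x1*S1 + x2*S2
Contribution 1: 0.44 * 0.87 = 0.3828 wt%
Contribution 2: 0.56 * 4.45 = 2.492 wt%
S_blend = 0.3828 + 2.492 = 2.8748

2.8748 wt%


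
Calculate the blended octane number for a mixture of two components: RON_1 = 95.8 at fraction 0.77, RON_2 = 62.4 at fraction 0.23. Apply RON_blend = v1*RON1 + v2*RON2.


Linear blending: RON_blend = sum(vi * RONi)
Contribution 1: 0.77 * 95.8 = 73.766
Contribution 2: 0.23 * 62.4 = 14.352
RON_blend = 73.766 + 14.352 = 88.118

88.118


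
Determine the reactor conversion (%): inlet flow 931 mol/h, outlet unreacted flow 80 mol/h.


X = (F_in - F_out) / F_in * 100
Moles reacted = 931 - 80 = 851
X = 851 / 931 * 100
= 0.9141 * 100
= 91.41 %

91.41 %


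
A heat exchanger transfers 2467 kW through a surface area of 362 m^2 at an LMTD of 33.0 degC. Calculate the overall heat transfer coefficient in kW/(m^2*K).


From Q = U*A*LMTD, U = Q / (A * LMTD)
U = 2467 / (362 * 33.0) = 2467 / 11946 = 0.2065

0.2065 kW/(m^2*K)


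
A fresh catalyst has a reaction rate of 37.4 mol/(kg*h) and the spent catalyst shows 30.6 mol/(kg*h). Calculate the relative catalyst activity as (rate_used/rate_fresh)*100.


Activity (%) = (rate_used / rate_fresh) * 100
rate_used = 30.6, rate_fresh = 37.4
= (30.6 / 37.4) * 100
= 0.8182 * 100 = 81.82

81.82 %


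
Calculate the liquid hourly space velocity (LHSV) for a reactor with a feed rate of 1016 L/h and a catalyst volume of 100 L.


LHSV = volumetric feed rate / catalyst volume
= 1016 L/h / 100 L
= 10.16 h^-1

10.16 h^-1


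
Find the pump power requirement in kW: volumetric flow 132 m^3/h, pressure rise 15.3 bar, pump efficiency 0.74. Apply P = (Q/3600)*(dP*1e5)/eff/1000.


Q = 132 / 3600 = 0.0366667 m^3/s
P = 0.0366667 * (15.3 * 1e5) / 0.74 / 1000 = 75.81

75.81 kW


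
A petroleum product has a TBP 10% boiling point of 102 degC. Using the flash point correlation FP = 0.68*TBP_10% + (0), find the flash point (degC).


FP = 0.68 * 102 + (0) = 69.36

69.36 degC


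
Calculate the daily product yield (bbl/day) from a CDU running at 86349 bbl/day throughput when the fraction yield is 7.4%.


Crude throughput = 86349 bbl/day
Fraction yield = 7.4%
yield = throughput * fraction / 100
yield = 86349 * 7.4 / 100 = 6389.826

6389.826 bbl/day


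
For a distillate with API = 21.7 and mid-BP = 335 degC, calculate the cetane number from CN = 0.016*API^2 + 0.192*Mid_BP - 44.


CN = 0.016 * 21.7^2 + 0.192 * 335 - 44
CN = 7.53424 + 64.32 - 44 = 27.85424

27.85424


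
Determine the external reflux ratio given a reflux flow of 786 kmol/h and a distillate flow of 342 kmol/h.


Reflux ratio definition: R = L / D (liquid returned / distillate withdrawn)
L = 786 kmol/h, D = 342 kmol/h
R = 786 / 342 = 2.298

2.298


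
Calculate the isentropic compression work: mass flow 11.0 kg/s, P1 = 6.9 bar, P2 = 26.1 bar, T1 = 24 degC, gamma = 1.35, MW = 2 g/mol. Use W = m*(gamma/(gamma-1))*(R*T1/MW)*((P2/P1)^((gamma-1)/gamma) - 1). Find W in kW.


Isentropic work: W = m*(gamma/(gamma-1))*(R*T1/MW)*((P2/P1)^((gamma-1)/gamma) - 1)
T1 = 24 + 273.15 = 297.15 K
Pressure ratio = 26.1 / 6.9 = 3.78261
Exponent = (1.35 - 1)/1.35 = 0.259259
(P2/P1)^exp - 1 = 3.78261^0.259259 - 1 = 0.41188
W = 11.0 * 1.35 / 0.35 * 8.314 * 297.15 / 2 * 0.41188 = 21590

21590 kW


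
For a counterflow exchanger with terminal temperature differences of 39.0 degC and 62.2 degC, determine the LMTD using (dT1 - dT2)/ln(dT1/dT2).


LMTD = (dT1 - dT2) / ln(dT1/dT2)
= (39.0 - 62.2) / ln(39.0 / 62.2) = -23.2 / -0.466793 = 49.70

49.70 degC


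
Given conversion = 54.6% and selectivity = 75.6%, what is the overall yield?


Overall yield = conversion (%) * selectivity (%) / 100
Conversion = 54.6%, Selectivity = 75.6%
Y = 54.6 * 75.6 / 100
= 41.2776 %

41.2776 %


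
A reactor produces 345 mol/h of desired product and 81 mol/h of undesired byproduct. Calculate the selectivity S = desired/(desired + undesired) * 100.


Selectivity = desired / (desired + undesired) * 100
Total products = 345 + 81 = 426 mol/h
S = 345 / 426 * 100
= 0.8099 * 100
= 80.99 %

80.99 %


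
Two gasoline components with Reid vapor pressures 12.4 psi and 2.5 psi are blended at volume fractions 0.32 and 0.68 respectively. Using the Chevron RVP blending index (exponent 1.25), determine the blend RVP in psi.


Chevron index: RVP_blend = (sum xi*RVPi^1.25)^(1/1.25)
RVP^1.25 terms: 0.32 * 12.4^1.25 + 0.68 * 2.5^1.25 = 9.58371
RVP_blend = 9.58371^(1/1.25) = 6.099

6.099 psi


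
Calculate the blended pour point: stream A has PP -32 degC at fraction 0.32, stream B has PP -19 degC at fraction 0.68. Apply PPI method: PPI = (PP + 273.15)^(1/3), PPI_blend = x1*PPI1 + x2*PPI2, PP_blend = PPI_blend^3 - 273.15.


PPI_1 = (-32 + 273.15)^(1/3) = 6.224375
PPI_2 = (-19 + 273.15)^(1/3) = 6.334272
PPI_blend = 0.32 * 6.224375 + 0.68 * 6.334272 = 6.299105
PP_blend = 6.299105^3 - 273.15 = 249.9404 - 273.15 = -23.21

-23.21 degC


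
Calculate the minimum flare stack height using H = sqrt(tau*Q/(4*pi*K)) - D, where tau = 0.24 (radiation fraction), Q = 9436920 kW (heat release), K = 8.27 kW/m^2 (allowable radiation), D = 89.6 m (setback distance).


tau*Q/(4*pi*K) = 0.24 * 9436920 / (4 * pi * 8.27) = 21793.5
sqrt(21793.5) = 147.626
H = 147.626 - 89.6 = 58.03

58.03 m


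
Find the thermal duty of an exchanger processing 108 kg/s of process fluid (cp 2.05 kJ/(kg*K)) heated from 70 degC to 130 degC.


Q = m_dot * cp * delta_T
delta_T = 130 - 70 = 60 K
Q = 108 * 2.05 * 60
= 221.4 * 60
= 13284 kW

13284 kW


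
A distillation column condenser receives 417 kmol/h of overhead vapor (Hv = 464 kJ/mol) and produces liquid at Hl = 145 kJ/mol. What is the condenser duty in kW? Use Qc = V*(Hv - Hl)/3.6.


Qc = 417 * (464 - 145) / 3.6 = 417 * 319 / 3.6 = 36950

36950 kW


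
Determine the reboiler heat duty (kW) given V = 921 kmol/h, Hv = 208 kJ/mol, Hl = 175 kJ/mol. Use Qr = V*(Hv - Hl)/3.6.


Qr = 921 * (208 - 175) / 3.6 = 921 * 33 / 3.6 = 8442

8442 kW


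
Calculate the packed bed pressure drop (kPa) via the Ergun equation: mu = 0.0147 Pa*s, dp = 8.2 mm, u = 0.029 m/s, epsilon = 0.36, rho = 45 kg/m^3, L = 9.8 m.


dp = 8.2 mm = 0.0082 m
Viscous term = 150*0.0147*0.029*(1-0.36)^2 / (0.0082^2*0.36^3) = 8348.94
Inertial term = 1.75*45*0.029^2*(1-0.36) / (0.0082*0.36^3) = 110.791
dP/L = 8348.94 + 110.791 = 8459.73 Pa/m
dP = 8459.73 * 9.8 / 1000 = 82.91 kPa

82.91 kPa


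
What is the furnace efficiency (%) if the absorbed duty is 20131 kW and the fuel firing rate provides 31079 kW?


Furnace efficiency = Q_absorbed / Q_fuel * 100
= 20131 / 31079 * 100 = 64.77

64.77 %


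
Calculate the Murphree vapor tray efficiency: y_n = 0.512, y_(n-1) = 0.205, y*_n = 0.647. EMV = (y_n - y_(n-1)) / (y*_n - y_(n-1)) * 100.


Murphree vapor efficiency: EMV = (y_n - y_(n-1)) / (y*_n - y_(n-1)) * 100
EMV = (0.512 - 0.205) / (0.647 - 0.205) * 100 = 0.307 / 0.442 * 100 = 69.46

69.46 %


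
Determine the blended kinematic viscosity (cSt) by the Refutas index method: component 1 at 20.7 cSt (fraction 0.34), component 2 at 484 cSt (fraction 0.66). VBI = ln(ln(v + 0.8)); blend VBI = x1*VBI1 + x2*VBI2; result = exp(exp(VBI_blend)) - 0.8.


Refutas method: VBN_i = 14.534*ln(ln(visc_i + 0.8)) + 10.975, blended linearly by mass fraction; since VBN is linear in VBI_i = ln(ln(visc_i + 0.8)) and the fractions sum to 1, blend VBI directly: visc = exp(exp(VBI_blend)) - 0.8
VBI_1 = ln(ln(20.7 + 0.8)) = 1.12104
VBI_2 = ln(ln(484 + 0.8)) = 1.82192
VBI_blend = 0.34 * 1.12104 + 0.66 * 1.82192 = 1.58362
visc_blend = exp(exp(1.58362)) - 0.8 = 129.9

129.9 cSt


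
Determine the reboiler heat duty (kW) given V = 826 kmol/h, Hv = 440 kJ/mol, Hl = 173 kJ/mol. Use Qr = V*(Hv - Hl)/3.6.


Qr = 826 * (440 - 173) / 3.6 = 826 * 267 / 3.6 = 61260

61260 kW


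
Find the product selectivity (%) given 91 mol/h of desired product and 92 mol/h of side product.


Selectivity = desired / (desired + undesired) * 100
Total products = 91 + 92 = 183 mol/h
S = 91 / 183 * 100
= 0.4973 * 100
= 49.73 %

49.73 %


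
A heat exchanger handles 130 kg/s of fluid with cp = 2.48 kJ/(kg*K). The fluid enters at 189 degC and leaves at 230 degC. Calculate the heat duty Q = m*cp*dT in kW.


Q = m_dot * cp * delta_T
delta_T = 230 - 189 = 41 K
Q = 130 * 2.48 * 41
= 322.4 * 41
= 13218.4 kW

13218.4 kW


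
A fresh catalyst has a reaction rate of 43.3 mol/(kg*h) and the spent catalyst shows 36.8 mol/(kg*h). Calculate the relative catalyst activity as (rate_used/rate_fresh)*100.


Activity (%) = (rate_used / rate_fresh) * 100
rate_used = 36.8, rate_fresh = 43.3
= (36.8 / 43.3) * 100
= 0.8499 * 100 = 84.99

84.99 %


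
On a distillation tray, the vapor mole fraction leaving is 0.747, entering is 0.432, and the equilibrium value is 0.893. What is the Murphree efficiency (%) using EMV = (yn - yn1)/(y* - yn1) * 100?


Murphree vapor efficiency: EMV = (y_n - y_(n-1)) / (y*_n - y_(n-1)) * 100
EMV = (0.747 - 0.432) / (0.893 - 0.432) * 100 = 0.315 / 0.461 * 100 = 68.33

68.33 %


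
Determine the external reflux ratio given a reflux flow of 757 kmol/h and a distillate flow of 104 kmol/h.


Reflux ratio definition: R = L / D (liquid returned / distillate withdrawn)
L = 757 kmol/h, D = 104 kmol/h
R = 757 / 104 = 7.279

7.279


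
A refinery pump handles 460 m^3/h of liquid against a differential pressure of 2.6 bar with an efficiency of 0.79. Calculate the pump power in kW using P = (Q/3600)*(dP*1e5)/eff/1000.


Q = 460 / 3600 = 0.127778 m^3/s
P = 0.127778 * (2.6 * 1e5) / 0.79 / 1000 = 42.05

42.05 kW


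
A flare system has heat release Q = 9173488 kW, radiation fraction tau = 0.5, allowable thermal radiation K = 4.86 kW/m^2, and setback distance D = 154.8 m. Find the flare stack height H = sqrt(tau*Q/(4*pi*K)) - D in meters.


tau*Q/(4*pi*K) = 0.5 * 9173488 / (4 * pi * 4.86) = 75103.2
sqrt(75103.2) = 274.05
H = 274.05 - 154.8 = 119.2

119.2 m


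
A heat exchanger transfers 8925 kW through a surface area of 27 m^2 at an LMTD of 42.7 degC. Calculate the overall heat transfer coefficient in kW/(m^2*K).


From Q = U*A*LMTD, U = Q / (A * LMTD)
U = 8925 / (27 * 42.7) = 8925 / 1152.9 = 7.741

7.741 kW/(m^2*K)


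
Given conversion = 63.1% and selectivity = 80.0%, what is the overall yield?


Overall yield = conversion (%) * selectivity (%) / 100
Conversion = 63.1%, Selectivity = 80.0%
Y = 63.1 * 80.0 / 100
= 50.48 %

50.48 %


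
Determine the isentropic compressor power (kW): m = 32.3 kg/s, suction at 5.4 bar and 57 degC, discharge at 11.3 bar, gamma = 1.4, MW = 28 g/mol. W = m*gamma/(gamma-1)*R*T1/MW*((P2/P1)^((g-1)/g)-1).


Isentropic work: W = m*(gamma/(gamma-1))*(R*T1/MW)*((P2/P1)^((gamma-1)/gamma) - 1)
T1 = 57 + 273.15 = 330.15 K
Pressure ratio = 11.3 / 5.4 = 2.09259
Exponent = (1.4 - 1)/1.4 = 0.285714
(P2/P1)^exp - 1 = 2.09259^0.285714 - 1 = 0.234878
W = 32.3 * 1.4 / 0.4 * 8.314 * 330.15 / 28 * 0.234878 = 2603

2603 kW


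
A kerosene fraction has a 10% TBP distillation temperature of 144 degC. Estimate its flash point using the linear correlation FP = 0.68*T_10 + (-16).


FP = 0.68 * 144 + (-16) = 81.92

81.92 degC


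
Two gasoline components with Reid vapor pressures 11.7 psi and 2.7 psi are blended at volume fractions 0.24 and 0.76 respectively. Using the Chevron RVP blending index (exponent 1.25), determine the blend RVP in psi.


Chevron index: RVP_blend = (sum xi*RVPi^1.25)^(1/1.25)
RVP^1.25 terms: 0.24 * 11.7^1.25 + 0.76 * 2.7^1.25 = 7.82368
RVP_blend = 7.82368^(1/1.25) = 5.185

5.185 psi


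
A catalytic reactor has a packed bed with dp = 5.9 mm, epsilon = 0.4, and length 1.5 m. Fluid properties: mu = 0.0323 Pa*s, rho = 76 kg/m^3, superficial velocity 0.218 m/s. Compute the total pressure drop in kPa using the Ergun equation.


dp = 5.9 mm = 0.0059 m
Viscous term = 150*0.0323*0.218*(1-0.4)^2 / (0.0059^2*0.4^3) = 170675
Inertial term = 1.75*76*0.218^2*(1-0.4) / (0.0059*0.4^3) = 10043.5
dP/L = 170675 + 10043.5 = 180718 Pa/m
dP = 180718 * 1.5 / 1000 = 271.1 kPa

271.1 kPa


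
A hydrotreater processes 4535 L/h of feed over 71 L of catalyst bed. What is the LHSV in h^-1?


LHSV = volumetric feed rate / catalyst volume
= 4535 L/h / 71 L
= 63.87 h^-1

63.87 h^-1


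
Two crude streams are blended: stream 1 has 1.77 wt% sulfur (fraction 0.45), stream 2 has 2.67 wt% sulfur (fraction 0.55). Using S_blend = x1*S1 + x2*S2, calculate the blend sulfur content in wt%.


Linear sulfur blending: S_blend = x1*S1 + x2*S2
Contribution 1: 0.45 * 1.77 = 0.7965 wt%
Contribution 2: 0.55 * 2.67 = 1.4685 wt%
S_blend = 0.7965 + 1.4685 = 2.265

2.265 wt%


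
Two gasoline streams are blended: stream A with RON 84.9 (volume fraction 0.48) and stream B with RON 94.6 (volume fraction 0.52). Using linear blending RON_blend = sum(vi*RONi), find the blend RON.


Linear blending: RON_blend = sum(vi * RONi)
Contribution 1: 0.48 * 84.9 = 40.752
Contribution 2: 0.52 * 94.6 = 49.192
RON_blend = 40.752 + 49.192 = 89.944

89.944


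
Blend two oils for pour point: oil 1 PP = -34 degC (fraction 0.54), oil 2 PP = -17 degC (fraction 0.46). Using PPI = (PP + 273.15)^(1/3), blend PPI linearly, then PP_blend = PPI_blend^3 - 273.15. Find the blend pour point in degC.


PPI_1 = (-34 + 273.15)^(1/3) = 6.20712
PPI_2 = (-17 + 273.15)^(1/3) = 6.350844
PPI_blend = 0.54 * 6.20712 + 0.46 * 6.350844 = 6.273233
PP_blend = 6.273233^3 - 273.15 = 246.8734 - 273.15 = -26.28

-26.28 degC


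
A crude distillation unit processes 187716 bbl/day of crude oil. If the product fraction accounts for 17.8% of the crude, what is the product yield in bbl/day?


Crude throughput = 187716 bbl/day
Fraction yield = 17.8%
yield = throughput * fraction / 100
yield = 187716 * 17.8 / 100 = 33413.448

33413.448 bbl/day


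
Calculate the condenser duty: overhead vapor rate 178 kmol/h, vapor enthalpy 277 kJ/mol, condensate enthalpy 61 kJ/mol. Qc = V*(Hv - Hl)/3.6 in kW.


Qc = 178 * (277 - 61) / 3.6 = 178 * 216 / 3.6 = 10680

10680 kW


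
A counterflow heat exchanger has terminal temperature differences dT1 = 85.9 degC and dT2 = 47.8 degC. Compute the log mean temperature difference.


LMTD = (dT1 - dT2) / ln(dT1/dT2)
= (85.9 - 47.8) / ln(85.9 / 47.8) = 38.1 / 0.586158 = 65.00

65.00 degC


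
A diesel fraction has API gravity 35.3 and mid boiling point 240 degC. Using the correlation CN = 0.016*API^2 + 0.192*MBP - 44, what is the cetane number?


CN = 0.016 * 35.3^2 + 0.192 * 240 - 44
CN = 19.93744 + 46.08 - 44 = 22.01744

22.01744


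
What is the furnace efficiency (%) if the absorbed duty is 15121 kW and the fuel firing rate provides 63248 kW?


Furnace efficiency = Q_absorbed / Q_fuel * 100
= 15121 / 63248 * 100 = 23.91

23.91 %


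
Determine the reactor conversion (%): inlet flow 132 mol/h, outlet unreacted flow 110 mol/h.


X = (F_in - F_out) / F_in * 100
Moles reacted = 132 - 110 = 22
X = 22 / 132 * 100
= 0.1667 * 100
= 16.67 %

16.67 %


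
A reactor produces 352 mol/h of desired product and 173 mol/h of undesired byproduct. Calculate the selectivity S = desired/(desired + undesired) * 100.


Selectivity = desired / (desired + undesired) * 100
Total products = 352 + 173 = 525 mol/h
S = 352 / 525 * 100
= 0.6705 * 100
= 67.05 %

67.05 %


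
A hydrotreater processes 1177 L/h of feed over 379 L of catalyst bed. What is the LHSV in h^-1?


LHSV = volumetric feed rate / catalyst volume
= 1177 L/h / 379 L
= 3.106 h^-1

3.106 h^-1


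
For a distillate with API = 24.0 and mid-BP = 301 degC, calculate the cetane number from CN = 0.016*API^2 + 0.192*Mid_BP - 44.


CN = 0.016 * 24.0^2 + 0.192 * 301 - 44
CN = 9.216 + 57.792 - 44 = 23.008

23.008


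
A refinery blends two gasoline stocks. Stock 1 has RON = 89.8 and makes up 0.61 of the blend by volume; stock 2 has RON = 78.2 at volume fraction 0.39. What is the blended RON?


Linear blending: RON_blend = sum(vi * RONi)
Contribution 1: 0.61 * 89.8 = 54.778
Contribution 2: 0.39 * 78.2 = 30.498
RON_blend = 54.778 + 30.498 = 85.276

85.276


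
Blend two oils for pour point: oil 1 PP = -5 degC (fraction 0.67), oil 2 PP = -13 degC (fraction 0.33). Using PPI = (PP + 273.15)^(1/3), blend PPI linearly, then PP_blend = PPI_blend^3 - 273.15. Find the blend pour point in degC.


PPI_1 = (-5 + 273.15)^(1/3) = 6.448508
PPI_2 = (-13 + 273.15)^(1/3) = 6.383731
PPI_blend = 0.67 * 6.448508 + 0.33 * 6.383731 = 6.427132
PP_blend = 6.427132^3 - 273.15 = 265.4921 - 273.15 = -7.66

-7.66 degC


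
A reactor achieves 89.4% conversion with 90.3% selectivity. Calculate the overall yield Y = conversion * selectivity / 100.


Overall yield = conversion (%) * selectivity (%) / 100
Conversion = 89.4%, Selectivity = 90.3%
Y = 89.4 * 90.3 / 100
= 80.7282 %

80.7282 %


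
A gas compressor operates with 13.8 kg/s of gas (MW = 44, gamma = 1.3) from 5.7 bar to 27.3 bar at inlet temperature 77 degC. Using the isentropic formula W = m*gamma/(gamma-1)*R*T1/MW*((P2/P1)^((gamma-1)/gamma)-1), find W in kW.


Isentropic work: W = m*(gamma/(gamma-1))*(R*T1/MW)*((P2/P1)^((gamma-1)/gamma) - 1)
T1 = 77 + 273.15 = 350.15 K
Pressure ratio = 27.3 / 5.7 = 4.78947
Exponent = (1.3 - 1)/1.3 = 0.230769
(P2/P1)^exp - 1 = 4.78947^0.230769 - 1 = 0.435454
W = 13.8 * 1.3 / 0.3 * 8.314 * 350.15 / 44 * 0.435454 = 1723

1723 kW


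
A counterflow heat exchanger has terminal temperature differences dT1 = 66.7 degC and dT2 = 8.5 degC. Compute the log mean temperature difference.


LMTD = (dT1 - dT2) / ln(dT1/dT2)
= (66.7 - 8.5) / ln(66.7 / 8.5) = 58.2 / 2.06014 = 28.25

28.25 degC


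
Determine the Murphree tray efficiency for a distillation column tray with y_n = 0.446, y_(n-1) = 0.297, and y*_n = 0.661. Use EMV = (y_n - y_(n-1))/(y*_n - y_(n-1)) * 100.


Murphree vapor efficiency: EMV = (y_n - y_(n-1)) / (y*_n - y_(n-1)) * 100
EMV = (0.446 - 0.297) / (0.661 - 0.297) * 100 = 0.149 / 0.364 * 100 = 40.93

40.93 %


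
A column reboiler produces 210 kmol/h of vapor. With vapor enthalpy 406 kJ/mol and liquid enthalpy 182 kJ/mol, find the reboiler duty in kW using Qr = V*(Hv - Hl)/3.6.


Qr = 210 * (406 - 182) / 3.6 = 210 * 224 / 3.6 = 13070

13070 kW


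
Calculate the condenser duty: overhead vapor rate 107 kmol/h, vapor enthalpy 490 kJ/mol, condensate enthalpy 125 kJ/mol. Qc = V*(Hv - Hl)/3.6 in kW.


Qc = 107 * (490 - 125) / 3.6 = 107 * 365 / 3.6 = 10850

10850 kW


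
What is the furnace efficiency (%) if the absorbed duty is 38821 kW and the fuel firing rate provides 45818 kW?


Furnace efficiency = Q_absorbed / Q_fuel * 100
= 38821 / 45818 * 100 = 84.73

84.73 %


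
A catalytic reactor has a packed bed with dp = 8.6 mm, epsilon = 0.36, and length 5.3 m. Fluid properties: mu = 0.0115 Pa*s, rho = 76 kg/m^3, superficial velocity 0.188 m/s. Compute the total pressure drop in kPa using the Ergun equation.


dp = 8.6 mm = 0.0086 m
Viscous term = 150*0.0115*0.188*(1-0.36)^2 / (0.0086^2*0.36^3) = 38494.8
Inertial term = 1.75*76*0.188^2*(1-0.36) / (0.0086*0.36^3) = 7497.93
dP/L = 38494.8 + 7497.93 = 45992.7 Pa/m
dP = 45992.7 * 5.3 / 1000 = 243.8 kPa

243.8 kPa


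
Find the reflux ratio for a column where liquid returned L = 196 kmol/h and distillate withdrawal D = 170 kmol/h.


Reflux ratio definition: R = L / D (liquid returned / distillate withdrawn)
L = 196 kmol/h, D = 170 kmol/h
R = 196 / 170 = 1.153

1.153


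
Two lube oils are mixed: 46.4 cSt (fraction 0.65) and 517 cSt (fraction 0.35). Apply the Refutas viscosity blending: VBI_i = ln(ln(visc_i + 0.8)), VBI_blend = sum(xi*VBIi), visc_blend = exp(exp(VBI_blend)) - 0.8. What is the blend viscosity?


Refutas method: VBN_i = 14.534*ln(ln(visc_i + 0.8)) + 10.975, blended linearly by mass fraction; since VBN is linear in VBI_i = ln(ln(visc_i + 0.8)) and the fractions sum to 1, blend VBI directly: visc = exp(exp(VBI_blend)) - 0.8
VBI_1 = ln(ln(46.4 + 0.8)) = 1.34921
VBI_2 = ln(ln(517 + 0.8)) = 1.83252
VBI_blend = 0.65 * 1.34921 + 0.35 * 1.83252 = 1.51837
visc_blend = exp(exp(1.51837)) - 0.8 = 95.24

95.24 cSt


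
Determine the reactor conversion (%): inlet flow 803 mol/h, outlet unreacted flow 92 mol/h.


X = (F_in - F_out) / F_in * 100
Moles reacted = 803 - 92 = 711
X = 711 / 803 * 100
= 0.8854 * 100
= 88.54 %

88.54 %


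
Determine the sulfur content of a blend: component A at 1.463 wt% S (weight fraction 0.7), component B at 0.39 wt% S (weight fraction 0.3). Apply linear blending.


Linear sulfur blending: S_blend = x1*S1 + x2*S2
Contribution 1: 0.7 * 1.463 = 1.0241 wt%
Contribution 2: 0.3 * 0.39 = 0.117 wt%
S_blend = 1.0241 + 0.117 = 1.1411

1.1411 wt%


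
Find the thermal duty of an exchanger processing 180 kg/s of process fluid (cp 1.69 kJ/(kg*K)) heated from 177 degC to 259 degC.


Q = m_dot * cp * delta_T
delta_T = 259 - 177 = 82 K
Q = 180 * 1.69 * 82
= 304.2 * 82
= 24944.4 kW

24944.4 kW


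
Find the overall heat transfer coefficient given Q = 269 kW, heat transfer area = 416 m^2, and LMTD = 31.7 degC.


From Q = U*A*LMTD, U = Q / (A * LMTD)
U = 269 / (416 * 31.7) = 269 / 13187.2 = 0.02040

0.02040 kW/(m^2*K)


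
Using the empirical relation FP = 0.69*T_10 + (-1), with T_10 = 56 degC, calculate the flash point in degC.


FP = 0.69 * 56 + (-1) = 37.64

37.64 degC


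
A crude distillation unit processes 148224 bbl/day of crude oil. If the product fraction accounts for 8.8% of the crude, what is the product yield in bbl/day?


Crude throughput = 148224 bbl/day
Fraction yield = 8.8%
yield = throughput * fraction / 100
yield = 148224 * 8.8 / 100 = 13043.712

13043.712 bbl/day


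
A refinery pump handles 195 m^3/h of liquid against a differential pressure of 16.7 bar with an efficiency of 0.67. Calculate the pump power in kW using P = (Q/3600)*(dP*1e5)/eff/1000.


Q = 195 / 3600 = 0.0541667 m^3/s
P = 0.0541667 * (16.7 * 1e5) / 0.67 / 1000 = 135.0

135.0 kW


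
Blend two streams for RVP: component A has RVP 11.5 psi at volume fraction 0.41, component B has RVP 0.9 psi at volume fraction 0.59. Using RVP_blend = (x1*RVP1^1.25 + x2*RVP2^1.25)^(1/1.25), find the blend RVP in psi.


Chevron index: RVP_blend = (sum xi*RVPi^1.25)^(1/1.25)
RVP^1.25 terms: 0.41 * 11.5^1.25 + 0.59 * 0.9^1.25 = 9.19992
RVP_blend = 9.19992^(1/1.25) = 5.902

5.902 psi


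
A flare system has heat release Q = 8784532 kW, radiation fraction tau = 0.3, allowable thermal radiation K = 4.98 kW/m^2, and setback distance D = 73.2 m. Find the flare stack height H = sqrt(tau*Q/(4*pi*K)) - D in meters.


tau*Q/(4*pi*K) = 0.3 * 8784532 / (4 * pi * 4.98) = 42111.5
sqrt(42111.5) = 205.211
H = 205.211 - 73.2 = 132.0

132.0 m


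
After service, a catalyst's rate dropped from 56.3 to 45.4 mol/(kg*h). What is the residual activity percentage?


Activity (%) = (rate_used / rate_fresh) * 100
rate_used = 45.4, rate_fresh = 56.3
= (45.4 / 56.3) * 100
= 0.8064 * 100 = 80.64

80.64 %


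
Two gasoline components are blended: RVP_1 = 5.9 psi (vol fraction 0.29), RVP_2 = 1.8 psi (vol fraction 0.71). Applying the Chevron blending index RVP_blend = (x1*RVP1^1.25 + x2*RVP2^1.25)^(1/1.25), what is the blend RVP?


Chevron index: RVP_blend = (sum xi*RVPi^1.25)^(1/1.25)
RVP^1.25 terms: 0.29 * 5.9^1.25 + 0.71 * 1.8^1.25 = 4.14693
RVP_blend = 4.14693^(1/1.25) = 3.120

3.120 psi


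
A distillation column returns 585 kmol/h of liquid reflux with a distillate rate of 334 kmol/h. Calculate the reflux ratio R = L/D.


Reflux ratio definition: R = L / D (liquid returned / distillate withdrawn)
L = 585 kmol/h, D = 334 kmol/h
R = 585 / 334 = 1.751

1.751


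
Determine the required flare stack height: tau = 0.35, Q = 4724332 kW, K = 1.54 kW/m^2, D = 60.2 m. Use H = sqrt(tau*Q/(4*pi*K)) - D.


tau*Q/(4*pi*K) = 0.35 * 4724332 / (4 * pi * 1.54) = 85443.3
sqrt(85443.3) = 292.307
H = 292.307 - 60.2 = 232.1

232.1 m


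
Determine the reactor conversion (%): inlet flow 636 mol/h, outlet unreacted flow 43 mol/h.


X = (F_in - F_out) / F_in * 100
Moles reacted = 636 - 43 = 593
X = 593 / 636 * 100
= 0.9324 * 100
= 93.24 %

93.24 %


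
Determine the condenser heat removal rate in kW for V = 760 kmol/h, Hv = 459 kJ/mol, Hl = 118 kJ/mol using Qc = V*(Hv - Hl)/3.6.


Qc = 760 * (459 - 118) / 3.6 = 760 * 341 / 3.6 = 71990

71990 kW


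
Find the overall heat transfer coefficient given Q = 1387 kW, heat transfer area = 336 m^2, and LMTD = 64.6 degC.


From Q = U*A*LMTD, U = Q / (A * LMTD)
U = 1387 / (336 * 64.6) = 1387 / 21705.6 = 0.06390

0.06390 kW/(m^2*K)


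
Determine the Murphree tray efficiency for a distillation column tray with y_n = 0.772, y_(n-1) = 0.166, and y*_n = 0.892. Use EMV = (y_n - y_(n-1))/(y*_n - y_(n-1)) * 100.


Murphree vapor efficiency: EMV = (y_n - y_(n-1)) / (y*_n - y_(n-1)) * 100
EMV = (0.772 - 0.166) / (0.892 - 0.166) * 100 = 0.606 / 0.726 * 100 = 83.47

83.47 %


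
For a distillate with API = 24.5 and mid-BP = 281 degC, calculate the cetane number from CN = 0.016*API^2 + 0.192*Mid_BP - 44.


CN = 0.016 * 24.5^2 + 0.192 * 281 - 44
CN = 9.604 + 53.952 - 44 = 19.556

19.556


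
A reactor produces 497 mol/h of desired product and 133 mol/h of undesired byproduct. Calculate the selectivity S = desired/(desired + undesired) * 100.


Selectivity = desired / (desired + undesired) * 100
Total products = 497 + 133 = 630 mol/h
S = 497 / 630 * 100
= 0.7889 * 100
= 78.89 %

78.89 %


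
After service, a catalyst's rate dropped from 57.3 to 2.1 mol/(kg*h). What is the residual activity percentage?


Activity (%) = (rate_used / rate_fresh) * 100
rate_used = 2.1, rate_fresh = 57.3
= (2.1 / 57.3) * 100
= 0.03665 * 100 = 3.665

3.665 %


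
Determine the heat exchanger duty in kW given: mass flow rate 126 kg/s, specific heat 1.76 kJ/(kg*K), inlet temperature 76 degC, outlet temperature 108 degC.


Q = m_dot * cp * delta_T
delta_T = 108 - 76 = 32 K
Q = 126 * 1.76 * 32
= 221.76 * 32
= 7096.32 kW

7096.32 kW


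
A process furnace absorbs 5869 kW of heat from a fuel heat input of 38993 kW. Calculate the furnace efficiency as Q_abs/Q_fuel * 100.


Furnace efficiency = Q_absorbed / Q_fuel * 100
= 5869 / 38993 * 100 = 15.05

15.05 %


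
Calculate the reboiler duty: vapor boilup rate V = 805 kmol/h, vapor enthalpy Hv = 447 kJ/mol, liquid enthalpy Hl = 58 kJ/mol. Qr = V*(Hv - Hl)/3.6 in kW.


Qr = 805 * (447 - 58) / 3.6 = 805 * 389 / 3.6 = 86980

86980 kW


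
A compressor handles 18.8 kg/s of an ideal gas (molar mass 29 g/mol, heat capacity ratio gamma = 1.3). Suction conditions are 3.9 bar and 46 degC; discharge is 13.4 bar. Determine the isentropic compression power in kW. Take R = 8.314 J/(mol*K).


Isentropic work: W = m*(gamma/(gamma-1))*(R*T1/MW)*((P2/P1)^((gamma-1)/gamma) - 1)
T1 = 46 + 273.15 = 319.15 K
Pressure ratio = 13.4 / 3.9 = 3.4359
Exponent = (1.3 - 1)/1.3 = 0.230769
(P2/P1)^exp - 1 = 3.4359^0.230769 - 1 = 0.32954
W = 18.8 * 1.3 / 0.3 * 8.314 * 319.15 / 29 * 0.32954 = 2456

2456 kW


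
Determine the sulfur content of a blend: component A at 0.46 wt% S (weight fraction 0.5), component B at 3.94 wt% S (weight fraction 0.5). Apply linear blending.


Linear sulfur blending: S_blend = x1*S1 + x2*S2
Contribution 1: 0.5 * 0.46 = 0.23 wt%
Contribution 2: 0.5 * 3.94 = 1.97 wt%
S_blend = 0.23 + 1.97 = 2.2

2.2 wt%


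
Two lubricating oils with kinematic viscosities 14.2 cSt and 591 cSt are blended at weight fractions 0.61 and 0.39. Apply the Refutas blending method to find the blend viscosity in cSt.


Refutas method: VBN_i = 14.534*ln(ln(visc_i + 0.8)) + 10.975, blended linearly by mass fraction; since VBN is linear in VBI_i = ln(ln(visc_i + 0.8)) and the fractions sum to 1, blend VBI directly: visc = exp(exp(VBI_blend)) - 0.8
VBI_1 = ln(ln(14.2 + 0.8)) = 0.996229
VBI_2 = ln(ln(591 + 0.8)) = 1.85366
VBI_blend = 0.61 * 0.996229 + 0.39 * 1.85366 = 1.33063
visc_blend = exp(exp(1.33063)) - 0.8 = 43.17

43.17 cSt


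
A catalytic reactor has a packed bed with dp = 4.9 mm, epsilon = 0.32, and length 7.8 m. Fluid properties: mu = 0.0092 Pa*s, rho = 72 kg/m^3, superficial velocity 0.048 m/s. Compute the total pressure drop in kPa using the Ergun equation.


dp = 4.9 mm = 0.0049 m
Viscous term = 150*0.0092*0.048*(1-0.32)^2 / (0.0049^2*0.32^3) = 38931
Inertial term = 1.75*72*0.048^2*(1-0.32) / (0.0049*0.32^3) = 1229.46
dP/L = 38931 + 1229.46 = 40160.5 Pa/m
dP = 40160.5 * 7.8 / 1000 = 313.3 kPa

313.3 kPa


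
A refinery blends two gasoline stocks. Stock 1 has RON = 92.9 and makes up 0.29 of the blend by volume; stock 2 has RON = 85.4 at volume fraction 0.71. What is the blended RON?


Linear blending: RON_blend = sum(vi * RONi)
Contribution 1: 0.29 * 92.9 = 26.941
Contribution 2: 0.71 * 85.4 = 60.634
RON_blend = 26.941 + 60.634 = 87.575

87.575


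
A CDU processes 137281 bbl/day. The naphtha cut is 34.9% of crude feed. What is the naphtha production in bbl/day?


Crude throughput = 137281 bbl/day
Fraction yield = 34.9%
yield = throughput * fraction / 100
yield = 137281 * 34.9 / 100 = 47911.069

47911.069 bbl/day


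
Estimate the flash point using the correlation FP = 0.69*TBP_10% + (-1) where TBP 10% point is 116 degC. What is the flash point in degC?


FP = 0.69 * 116 + (-1) = 79.04

79.04 degC


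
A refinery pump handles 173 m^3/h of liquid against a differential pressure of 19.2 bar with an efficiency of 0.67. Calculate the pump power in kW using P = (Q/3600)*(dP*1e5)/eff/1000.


Q = 173 / 3600 = 0.0480556 m^3/s
P = 0.0480556 * (19.2 * 1e5) / 0.67 / 1000 = 137.7

137.7 kW


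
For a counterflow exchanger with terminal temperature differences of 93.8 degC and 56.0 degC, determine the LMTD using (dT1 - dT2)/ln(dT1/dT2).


LMTD = (dT1 - dT2) / ln(dT1/dT2)
= (93.8 - 56.0) / ln(93.8 / 56.0) = 37.8 / 0.515813 = 73.28

73.28 degC


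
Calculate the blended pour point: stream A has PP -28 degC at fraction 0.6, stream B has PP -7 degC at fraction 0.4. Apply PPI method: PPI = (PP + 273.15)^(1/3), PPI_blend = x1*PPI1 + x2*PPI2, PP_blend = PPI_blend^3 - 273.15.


PPI_1 = (-28 + 273.15)^(1/3) = 6.258601
PPI_2 = (-7 + 273.15)^(1/3) = 6.432436
PPI_blend = 0.6 * 6.258601 + 0.4 * 6.432436 = 6.328135
PP_blend = 6.328135^3 - 273.15 = 253.412 - 273.15 = -19.74

-19.74 degC


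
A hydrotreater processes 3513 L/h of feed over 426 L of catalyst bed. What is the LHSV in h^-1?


LHSV = volumetric feed rate / catalyst volume
= 3513 L/h / 426 L
= 8.246 h^-1

8.246 h^-1


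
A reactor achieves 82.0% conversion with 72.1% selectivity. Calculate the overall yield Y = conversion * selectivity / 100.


Overall yield = conversion (%) * selectivity (%) / 100
Conversion = 82.0%, Selectivity = 72.1%
Y = 82.0 * 72.1 / 100
= 59.122 %

59.122 %


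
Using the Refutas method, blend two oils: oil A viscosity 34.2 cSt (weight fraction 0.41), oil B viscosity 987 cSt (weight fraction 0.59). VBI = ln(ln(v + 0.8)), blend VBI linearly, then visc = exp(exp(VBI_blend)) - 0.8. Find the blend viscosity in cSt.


Refutas method: VBN_i = 14.534*ln(ln(visc_i + 0.8)) + 10.975, blended linearly by mass fraction; since VBN is linear in VBI_i = ln(ln(visc_i + 0.8)) and the fractions sum to 1, blend VBI directly: visc = exp(exp(VBI_blend)) - 0.8
VBI_1 = ln(ln(34.2 + 0.8)) = 1.26845
VBI_2 = ln(ln(987 + 0.8)) = 1.93087
VBI_blend = 0.41 * 1.26845 + 0.59 * 1.93087 = 1.65928
visc_blend = exp(exp(1.65928)) - 0.8 = 190.8

190.8 cSt


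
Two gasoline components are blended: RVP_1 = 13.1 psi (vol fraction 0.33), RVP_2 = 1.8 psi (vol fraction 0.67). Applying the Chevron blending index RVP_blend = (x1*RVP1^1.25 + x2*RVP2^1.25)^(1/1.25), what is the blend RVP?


Chevron index: RVP_blend = (sum xi*RVPi^1.25)^(1/1.25)
RVP^1.25 terms: 0.33 * 13.1^1.25 + 0.67 * 1.8^1.25 = 9.62128
RVP_blend = 9.62128^(1/1.25) = 6.118

6.118 psi


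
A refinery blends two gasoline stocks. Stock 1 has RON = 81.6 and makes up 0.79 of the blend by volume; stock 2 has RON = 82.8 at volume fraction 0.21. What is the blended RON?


Linear blending: RON_blend = sum(vi * RONi)
Contribution 1: 0.79 * 81.6 = 64.464
Contribution 2: 0.21 * 82.8 = 17.388
RON_blend = 64.464 + 17.388 = 81.852

81.852


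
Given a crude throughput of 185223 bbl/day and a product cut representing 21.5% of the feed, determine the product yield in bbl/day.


Crude throughput = 185223 bbl/day
Fraction yield = 21.5%
yield = throughput * fraction / 100
yield = 185223 * 21.5 / 100 = 39822.945

39822.945 bbl/day


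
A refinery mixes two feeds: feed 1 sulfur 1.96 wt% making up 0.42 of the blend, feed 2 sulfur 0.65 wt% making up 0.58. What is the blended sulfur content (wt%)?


Linear sulfur blending: S_blend = x1*S1 + x2*S2
Contribution 1: 0.42 * 1.96 = 0.8232 wt%
Contribution 2: 0.58 * 0.65 = 0.377 wt%
S_blend = 0.8232 + 0.377 = 1.2002

1.2002 wt%


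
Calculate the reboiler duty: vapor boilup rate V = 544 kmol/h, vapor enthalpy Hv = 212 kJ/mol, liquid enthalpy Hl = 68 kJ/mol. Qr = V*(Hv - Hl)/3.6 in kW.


Qr = 544 * (212 - 68) / 3.6 = 544 * 144 / 3.6 = 21760

21760 kW


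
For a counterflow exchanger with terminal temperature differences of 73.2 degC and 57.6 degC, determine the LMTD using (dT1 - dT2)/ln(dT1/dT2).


LMTD = (dT1 - dT2) / ln(dT1/dT2)
= (73.2 - 57.6) / ln(73.2 / 57.6) = 15.6 / 0.239673 = 65.09

65.09 degC


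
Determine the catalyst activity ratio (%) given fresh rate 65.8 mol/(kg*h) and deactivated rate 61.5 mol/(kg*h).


Activity (%) = (rate_used / rate_fresh) * 100
rate_used = 61.5, rate_fresh = 65.8
= (61.5 / 65.8) * 100
= 0.9347 * 100 = 93.47

93.47 %


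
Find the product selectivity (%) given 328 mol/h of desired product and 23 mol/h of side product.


Selectivity = desired / (desired + undesired) * 100
Total products = 328 + 23 = 351 mol/h
S = 328 / 351 * 100
= 0.9345 * 100
= 93.45 %

93.45 %


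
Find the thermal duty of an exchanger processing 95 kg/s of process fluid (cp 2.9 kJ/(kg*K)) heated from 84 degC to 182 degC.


Q = m_dot * cp * delta_T
delta_T = 182 - 84 = 98 K
Q = 95 * 2.9 * 98
= 275.5 * 98
= 26999 kW

26999 kW
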